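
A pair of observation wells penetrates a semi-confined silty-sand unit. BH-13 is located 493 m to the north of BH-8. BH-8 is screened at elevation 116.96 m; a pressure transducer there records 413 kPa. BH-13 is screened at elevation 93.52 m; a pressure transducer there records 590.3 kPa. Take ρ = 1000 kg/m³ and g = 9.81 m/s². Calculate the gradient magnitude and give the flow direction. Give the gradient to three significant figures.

i ≈ 0.0109; groundwater flows toward the north

Pressure head at BH-8: ψ = P/(ρg) = 413×1000 / (1000 × 9.81) = 42.10 m.
Total head at BH-8: h = z + ψ = 116.96 + 42.10 = 159.06 m.
Pressure head at BH-13: ψ = P/(ρg) = 590.3×1000 / (1000 × 9.81) = 60.17 m.
Total head at BH-13: h = z + ψ = 93.52 + 60.17 = 153.69 m.
Head difference: h(BH-8) − h(BH-13) = 159.06 − 153.69 = 5.37 m.
Hydraulic gradient: i = |Δh| / L = 5.37 / 493 = 0.0109.
Flow is from higher to lower head: from BH-8 toward BH-13, i.e. toward the north.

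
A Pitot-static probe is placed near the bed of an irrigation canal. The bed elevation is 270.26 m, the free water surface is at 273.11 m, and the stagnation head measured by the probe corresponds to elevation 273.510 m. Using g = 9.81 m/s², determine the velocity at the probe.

Near the bed, under hydrostatic conditions, the piezometric head (z + ψ) equals the free-surface elevation, 273.11 m.
Velocity head = total − piezometric = 273.510 − 273.11 = 0.400 m.
v = √(2g·h_v) = √(2 × 9.81 × 0.400) = 2.80 m/s.

v ≈ 2.80 m/s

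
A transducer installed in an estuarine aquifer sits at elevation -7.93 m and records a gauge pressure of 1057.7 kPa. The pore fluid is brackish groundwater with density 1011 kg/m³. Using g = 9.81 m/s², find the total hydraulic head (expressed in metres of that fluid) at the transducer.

h ≈ 98.72 m

ψ = P/(ρg) = 1057.7×1000 / (1011 × 9.81) = 106.65 m.
h = z + ψ = -7.93 + 106.65 = 98.72 m.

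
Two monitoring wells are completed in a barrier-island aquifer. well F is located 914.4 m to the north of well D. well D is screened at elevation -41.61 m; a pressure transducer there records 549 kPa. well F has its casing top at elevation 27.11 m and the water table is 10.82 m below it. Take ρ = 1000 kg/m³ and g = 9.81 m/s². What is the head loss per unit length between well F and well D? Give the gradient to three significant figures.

i ≈ 0.00212 m/m

Pressure head at well D: ψ = P/(ρg) = 549×1000 / (1000 × 9.81) = 55.96 m.
Total head at well D: h = z + ψ = -41.61 + 55.96 = 14.35 m.
Total head at well F: h = 27.11 − 10.82 = 16.29 m.
Head difference: h(well D) − h(well F) = 14.35 − 16.29 = -1.94 m.
Hydraulic gradient: i = |Δh| / L = 1.94 / 914.4 = 0.00212.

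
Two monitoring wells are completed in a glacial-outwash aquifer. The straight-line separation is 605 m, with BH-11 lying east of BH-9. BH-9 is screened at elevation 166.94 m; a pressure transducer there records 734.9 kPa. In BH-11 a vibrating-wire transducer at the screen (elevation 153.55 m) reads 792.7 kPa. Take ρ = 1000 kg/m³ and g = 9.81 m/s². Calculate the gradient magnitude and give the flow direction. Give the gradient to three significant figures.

Pressure head at BH-9: ψ = P/(ρg) = 734.9×1000 / (1000 × 9.81) = 74.91 m.
Total head at BH-9: h = z + ψ = 166.94 + 74.91 = 241.85 m.
Pressure head at BH-11: ψ = P/(ρg) = 792.7×1000 / (1000 × 9.81) = 80.81 m.
Total head at BH-11: h = z + ψ = 153.55 + 80.81 = 234.36 m.
Head difference: h(BH-9) − h(BH-11) = 241.85 − 234.36 = 7.49 m.
Hydraulic gradient: i = |Δh| / L = 7.49 / 605 = 0.0124.
Flow is from higher to lower head: from BH-9 toward BH-11, i.e. toward the east.

i ≈ 0.0124; groundwater flows toward the east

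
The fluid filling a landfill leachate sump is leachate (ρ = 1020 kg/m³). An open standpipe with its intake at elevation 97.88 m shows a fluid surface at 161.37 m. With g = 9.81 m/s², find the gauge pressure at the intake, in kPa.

P ≈ 635 kPa

Pressure head ψ = h − z = 161.37 − 97.88 = 63.49 m.
P = ρgψ = 1020 × 9.81 × 63.49 = 635294 Pa ≈ 635 kPa.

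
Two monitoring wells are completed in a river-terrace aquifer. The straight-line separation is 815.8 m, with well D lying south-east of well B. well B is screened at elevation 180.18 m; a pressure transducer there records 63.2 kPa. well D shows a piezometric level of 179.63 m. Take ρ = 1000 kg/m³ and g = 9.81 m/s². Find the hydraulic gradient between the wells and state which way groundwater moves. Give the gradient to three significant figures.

Pressure head at well B: ψ = P/(ρg) = 63.2×1000 / (1000 × 9.81) = 6.44 m.
Total head at well B: h = z + ψ = 180.18 + 6.44 = 186.62 m.
Total head at well D: h = 179.63 m (water level in the piezometer is the total head).
Head difference: h(well B) − h(well D) = 186.62 − 179.63 = 6.99 m.
Hydraulic gradient: i = |Δh| / L = 6.99 / 815.8 = 0.00857.
Flow is from higher to lower head: from well B toward well D, i.e. toward the south-east.

i ≈ 0.00857; groundwater flows toward the south-east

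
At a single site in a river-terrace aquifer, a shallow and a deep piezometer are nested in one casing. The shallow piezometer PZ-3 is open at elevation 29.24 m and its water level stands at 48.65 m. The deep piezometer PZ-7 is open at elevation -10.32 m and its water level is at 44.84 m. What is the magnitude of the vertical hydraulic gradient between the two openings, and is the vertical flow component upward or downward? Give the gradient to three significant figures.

|i_v| ≈ 0.0963; vertical flow is downward

Total head at PZ-3: h = 48.65 m (water level in the standpipe).
Total head at PZ-7: h = 44.84 m.
Δh = h(PZ-3) − h(PZ-7) = 48.65 − 44.84 = 3.81 m.
Vertical separation Δz = 29.24 − (-10.32) = 39.56 m.
|i_v| = |Δh| / Δz = 3.81 / 39.56 = 0.0963.
Head is higher in the shallow piezometer, so vertical flow is downward (recharge condition).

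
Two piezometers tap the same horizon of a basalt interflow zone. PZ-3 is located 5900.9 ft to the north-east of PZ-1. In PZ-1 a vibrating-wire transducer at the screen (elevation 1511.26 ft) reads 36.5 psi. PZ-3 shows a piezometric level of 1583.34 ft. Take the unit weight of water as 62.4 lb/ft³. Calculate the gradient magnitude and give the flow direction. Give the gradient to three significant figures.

i ≈ 0.00206; groundwater flows toward the north-east

Pressure head at PZ-1: ψ = 144·P/γ = 144 × 36.5 / 62.4 = 84.23 ft.
Total head at PZ-1: h = z + ψ = 1511.26 + 84.23 = 1595.49 ft.
Total head at PZ-3: h = 1583.34 ft (water level in the piezometer is the total head).
Head difference: h(PZ-1) − h(PZ-3) = 1595.49 − 1583.34 = 12.15 ft.
Hydraulic gradient: i = |Δh| / L = 12.15 / 5900.9 = 0.00206.
Flow is from higher to lower head: from PZ-1 toward PZ-3, i.e. toward the north-east.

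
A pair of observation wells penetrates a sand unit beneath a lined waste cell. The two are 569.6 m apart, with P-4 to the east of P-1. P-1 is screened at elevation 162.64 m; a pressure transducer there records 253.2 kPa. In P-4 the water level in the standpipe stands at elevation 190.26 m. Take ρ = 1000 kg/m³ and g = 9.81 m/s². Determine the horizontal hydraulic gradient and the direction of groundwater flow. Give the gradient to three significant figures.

i ≈ 0.00318; groundwater flows toward the west

Pressure head at P-1: ψ = P/(ρg) = 253.2×1000 / (1000 × 9.81) = 25.81 m.
Total head at P-1: h = z + ψ = 162.64 + 25.81 = 188.45 m.
Total head at P-4: h = 190.26 m (water level in the piezometer is the total head).
Head difference: h(P-1) − h(P-4) = 188.45 − 190.26 = -1.81 m.
Hydraulic gradient: i = |Δh| / L = 1.81 / 569.6 = 0.00318.
Flow is from higher to lower head: from P-4 toward P-1, i.e. toward the west.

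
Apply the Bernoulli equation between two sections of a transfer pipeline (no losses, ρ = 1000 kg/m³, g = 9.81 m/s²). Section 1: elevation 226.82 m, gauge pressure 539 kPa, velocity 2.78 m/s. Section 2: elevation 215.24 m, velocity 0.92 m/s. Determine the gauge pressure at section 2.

Pressure head at 1: ψ₁ = P₁/(ρg) = 539×1000 / (1000 × 9.81) = 54.94 m.
Velocity heads: v₁²/2g = 2.78²/19.62 = 0.394 m; v₂²/2g = 0.92²/19.62 = 0.043 m.
Total head H = z₁ + ψ₁ + v₁²/2g = 226.82 + 54.94 + 0.394 = 282.15 m.
ψ₂ = H − z₂ − v₂²/2g = 282.15 − 215.24 − 0.043 = 66.87 m.
P₂ = ρgψ₂ = 1000 × 9.81 × 66.87 ≈ 656 kPa.

P₂ ≈ 656 kPa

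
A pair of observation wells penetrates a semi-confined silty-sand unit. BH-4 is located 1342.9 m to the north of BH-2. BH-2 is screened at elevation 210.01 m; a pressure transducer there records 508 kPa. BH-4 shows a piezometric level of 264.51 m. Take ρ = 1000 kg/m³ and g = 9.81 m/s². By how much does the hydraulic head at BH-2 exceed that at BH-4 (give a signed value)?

Δh ≈ -2.72 m

Pressure head at BH-2: ψ = P/(ρg) = 508×1000 / (1000 × 9.81) = 51.78 m.
Total head at BH-2: h = z + ψ = 210.01 + 51.78 = 261.79 m.
Total head at BH-4: h = 264.51 m (water level in the piezometer is the total head).
Head difference: h(BH-2) − h(BH-4) = 261.79 − 264.51 = -2.72 m.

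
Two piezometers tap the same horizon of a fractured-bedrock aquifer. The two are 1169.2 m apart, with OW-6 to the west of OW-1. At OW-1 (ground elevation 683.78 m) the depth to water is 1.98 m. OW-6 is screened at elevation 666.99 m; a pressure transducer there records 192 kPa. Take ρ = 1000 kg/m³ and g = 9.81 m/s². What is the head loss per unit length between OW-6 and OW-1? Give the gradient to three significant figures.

Total head at OW-1: h = 683.78 − 1.98 = 681.80 m.
Pressure head at OW-6: ψ = P/(ρg) = 192×1000 / (1000 × 9.81) = 19.57 m.
Total head at OW-6: h = z + ψ = 666.99 + 19.57 = 686.56 m.
Head difference: h(OW-1) − h(OW-6) = 681.80 − 686.56 = -4.76 m.
Hydraulic gradient: i = |Δh| / L = 4.76 / 1169.2 = 0.00407.

i ≈ 0.00407 m/m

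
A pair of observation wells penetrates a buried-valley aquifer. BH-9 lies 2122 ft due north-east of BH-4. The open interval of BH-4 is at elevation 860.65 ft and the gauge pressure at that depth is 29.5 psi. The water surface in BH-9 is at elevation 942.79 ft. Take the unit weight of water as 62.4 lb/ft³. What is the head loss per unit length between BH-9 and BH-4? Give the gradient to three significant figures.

i ≈ 0.00663 ft/ft

Pressure head at BH-4: ψ = 144·P/γ = 144 × 29.5 / 62.4 = 68.08 ft.
Total head at BH-4: h = z + ψ = 860.65 + 68.08 = 928.73 ft.
Total head at BH-9: h = 942.79 ft (water level in the piezometer is the total head).
Head difference: h(BH-4) − h(BH-9) = 928.73 − 942.79 = -14.06 ft.
Hydraulic gradient: i = |Δh| / L = 14.06 / 2122 = 0.00663.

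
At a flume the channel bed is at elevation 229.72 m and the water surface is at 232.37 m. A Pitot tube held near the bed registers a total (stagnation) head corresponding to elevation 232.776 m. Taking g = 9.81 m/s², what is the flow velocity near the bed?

v ≈ 2.82 m/s

Near the bed, under hydrostatic conditions, the piezometric head (z + ψ) equals the free-surface elevation, 232.37 m.
Velocity head = total − piezometric = 232.776 − 232.37 = 0.406 m.
v = √(2g·h_v) = √(2 × 9.81 × 0.406) = 2.82 m/s.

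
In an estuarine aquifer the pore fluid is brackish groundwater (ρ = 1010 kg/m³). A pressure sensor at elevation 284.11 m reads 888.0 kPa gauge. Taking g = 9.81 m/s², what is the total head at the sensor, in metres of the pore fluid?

h ≈ 373.73 m

ψ = P/(ρg) = 888.0×1000 / (1010 × 9.81) = 89.62 m.
h = z + ψ = 284.11 + 89.62 = 373.73 m.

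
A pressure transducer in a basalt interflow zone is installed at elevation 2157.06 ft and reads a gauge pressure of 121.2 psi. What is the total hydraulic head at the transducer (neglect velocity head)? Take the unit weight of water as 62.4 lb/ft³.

h ≈ 2436.75 ft

ψ = 144·P/γ = 144 × 121.2 / 62.4 = 279.69 ft.
h = z + ψ = 2157.06 + 279.69 = 2436.75 ft.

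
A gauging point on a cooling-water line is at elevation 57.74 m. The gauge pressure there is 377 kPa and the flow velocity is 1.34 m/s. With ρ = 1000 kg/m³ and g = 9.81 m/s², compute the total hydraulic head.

Pressure head ψ = P/(ρg) = 377×1000 / (1000 × 9.81) = 38.43 m.
Velocity head = v²/(2g) = 1.34² / (2 × 9.81) = 0.092 m.
h = z + ψ + v²/(2g) = 57.74 + 38.43 + 0.092 = 96.26 m.

h ≈ 96.26 m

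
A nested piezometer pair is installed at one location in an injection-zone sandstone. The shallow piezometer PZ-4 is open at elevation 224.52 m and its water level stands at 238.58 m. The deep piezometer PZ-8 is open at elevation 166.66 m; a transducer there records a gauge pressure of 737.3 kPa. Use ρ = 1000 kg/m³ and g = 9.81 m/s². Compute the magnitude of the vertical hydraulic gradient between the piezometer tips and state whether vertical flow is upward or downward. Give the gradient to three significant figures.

|i_v| ≈ 0.0560; vertical flow is upward

Total head at PZ-4: h = 238.58 m (water level in the standpipe).
Pressure head at PZ-8: ψ = P/(ρg) = 737.3×1000 / (1000 × 9.81) = 75.16 m.
Total head at PZ-8: h = z + ψ = 166.66 + 75.16 = 241.82 m.
Δh = h(PZ-4) − h(PZ-8) = 238.58 − 241.82 = -3.24 m.
Vertical separation Δz = 224.52 − 166.66 = 57.86 m.
|i_v| = |Δh| / Δz = 3.24 / 57.86 = 0.0560.
Head is higher in the deep piezometer, so vertical flow is upward (discharge condition).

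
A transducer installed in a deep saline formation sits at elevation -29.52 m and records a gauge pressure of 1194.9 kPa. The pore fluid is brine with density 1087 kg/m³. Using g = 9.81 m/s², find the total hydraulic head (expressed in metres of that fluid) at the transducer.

h ≈ 82.54 m

ψ = P/(ρg) = 1194.9×1000 / (1087 × 9.81) = 112.06 m.
h = z + ψ = -29.52 + 112.06 = 82.54 m.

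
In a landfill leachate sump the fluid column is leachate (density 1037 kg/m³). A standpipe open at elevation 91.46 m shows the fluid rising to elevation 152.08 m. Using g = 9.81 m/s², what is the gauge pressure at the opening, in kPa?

P ≈ 617 kPa

Pressure head ψ = h − z = 152.08 − 91.46 = 60.62 m.
P = ρgψ = 1037 × 9.81 × 60.62 = 616685 Pa ≈ 617 kPa.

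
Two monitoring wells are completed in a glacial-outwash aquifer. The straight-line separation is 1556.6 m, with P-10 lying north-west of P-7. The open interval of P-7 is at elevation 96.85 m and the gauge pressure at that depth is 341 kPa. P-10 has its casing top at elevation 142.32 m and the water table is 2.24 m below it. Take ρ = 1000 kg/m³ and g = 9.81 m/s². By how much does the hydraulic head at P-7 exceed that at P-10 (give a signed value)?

Δh ≈ -8.47 m

Pressure head at P-7: ψ = P/(ρg) = 341×1000 / (1000 × 9.81) = 34.76 m.
Total head at P-7: h = z + ψ = 96.85 + 34.76 = 131.61 m.
Total head at P-10: h = 142.32 − 2.24 = 140.08 m.
Head difference: h(P-7) − h(P-10) = 131.61 − 140.08 = -8.47 m.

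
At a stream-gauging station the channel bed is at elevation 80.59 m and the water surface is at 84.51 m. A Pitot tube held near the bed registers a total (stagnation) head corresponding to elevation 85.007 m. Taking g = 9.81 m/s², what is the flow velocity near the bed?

Near the bed, under hydrostatic conditions, the piezometric head (z + ψ) equals the free-surface elevation, 84.51 m.
Velocity head = total − piezometric = 85.007 − 84.51 = 0.497 m.
v = √(2g·h_v) = √(2 × 9.81 × 0.497) = 3.12 m/s.

v ≈ 3.12 m/s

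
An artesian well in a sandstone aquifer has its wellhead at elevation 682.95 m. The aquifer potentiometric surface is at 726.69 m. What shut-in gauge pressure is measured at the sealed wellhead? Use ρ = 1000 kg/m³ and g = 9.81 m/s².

P ≈ 429 kPa

Head above the cap: Δh = 726.69 − 682.95 = 43.74 m.
P = ρgΔh = 1000 × 9.81 × 43.74 = 429089 Pa ≈ 429 kPa.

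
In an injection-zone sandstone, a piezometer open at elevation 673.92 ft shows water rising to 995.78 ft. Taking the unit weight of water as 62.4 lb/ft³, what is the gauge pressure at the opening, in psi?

P ≈ 139 psi

Pressure head ψ = h − z = 995.78 − 673.92 = 321.86 ft.
P = γ·ψ / 144 = 62.4 × 321.86 / 144 = 139 psi.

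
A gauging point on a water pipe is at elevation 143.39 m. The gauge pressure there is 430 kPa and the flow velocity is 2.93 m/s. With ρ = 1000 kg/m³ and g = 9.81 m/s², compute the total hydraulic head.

h ≈ 187.66 m

Pressure head ψ = P/(ρg) = 430×1000 / (1000 × 9.81) = 43.83 m.
Velocity head = v²/(2g) = 2.93² / (2 × 9.81) = 0.438 m.
h = z + ψ + v²/(2g) = 143.39 + 43.83 + 0.438 = 187.66 m.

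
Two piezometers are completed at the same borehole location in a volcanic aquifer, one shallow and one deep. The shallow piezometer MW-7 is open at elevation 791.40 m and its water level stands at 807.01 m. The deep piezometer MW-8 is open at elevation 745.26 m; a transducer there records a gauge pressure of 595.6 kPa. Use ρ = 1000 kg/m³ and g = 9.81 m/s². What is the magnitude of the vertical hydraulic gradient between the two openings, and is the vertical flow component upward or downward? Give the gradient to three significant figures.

Total head at MW-7: h = 807.01 m (water level in the standpipe).
Pressure head at MW-8: ψ = P/(ρg) = 595.6×1000 / (1000 × 9.81) = 60.71 m.
Total head at MW-8: h = z + ψ = 745.26 + 60.71 = 805.97 m.
Δh = h(MW-7) − h(MW-8) = 807.01 − 805.97 = 1.04 m.
Vertical separation Δz = 791.40 − 745.26 = 46.14 m.
|i_v| = |Δh| / Δz = 1.04 / 46.14 = 0.0225.
Head is higher in the shallow piezometer, so vertical flow is downward (recharge condition).

|i_v| ≈ 0.0225; vertical flow is downward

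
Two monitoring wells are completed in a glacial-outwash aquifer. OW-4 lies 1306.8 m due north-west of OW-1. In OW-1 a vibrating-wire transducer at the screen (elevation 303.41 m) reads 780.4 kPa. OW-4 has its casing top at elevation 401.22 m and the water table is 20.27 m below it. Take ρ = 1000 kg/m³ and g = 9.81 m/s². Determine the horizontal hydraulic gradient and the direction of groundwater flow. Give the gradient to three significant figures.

Pressure head at OW-1: ψ = P/(ρg) = 780.4×1000 / (1000 × 9.81) = 79.55 m.
Total head at OW-1: h = z + ψ = 303.41 + 79.55 = 382.96 m.
Total head at OW-4: h = 401.22 − 20.27 = 380.95 m.
Head difference: h(OW-1) − h(OW-4) = 382.96 − 380.95 = 2.01 m.
Hydraulic gradient: i = |Δh| / L = 2.01 / 1306.8 = 0.00154.
Flow is from higher to lower head: from OW-1 toward OW-4, i.e. toward the north-west.

i ≈ 0.00154; groundwater flows toward the north-west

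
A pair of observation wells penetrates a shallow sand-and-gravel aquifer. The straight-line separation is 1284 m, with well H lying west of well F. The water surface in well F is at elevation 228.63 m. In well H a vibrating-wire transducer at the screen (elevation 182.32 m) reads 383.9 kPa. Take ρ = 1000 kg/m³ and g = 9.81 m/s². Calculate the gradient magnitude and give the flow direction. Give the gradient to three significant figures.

Total head at well F: h = 228.63 m (water level in the piezometer is the total head).
Pressure head at well H: ψ = P/(ρg) = 383.9×1000 / (1000 × 9.81) = 39.13 m.
Total head at well H: h = z + ψ = 182.32 + 39.13 = 221.45 m.
Head difference: h(well F) − h(well H) = 228.63 − 221.45 = 7.18 m.
Hydraulic gradient: i = |Δh| / L = 7.18 / 1284 = 0.00559.
Flow is from higher to lower head: from well F toward well H, i.e. toward the west.

i ≈ 0.00559; groundwater flows toward the west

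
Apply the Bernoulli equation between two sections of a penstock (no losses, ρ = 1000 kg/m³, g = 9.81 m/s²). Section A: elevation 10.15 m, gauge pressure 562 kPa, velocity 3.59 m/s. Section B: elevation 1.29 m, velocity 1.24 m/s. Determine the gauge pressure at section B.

P₂ ≈ 655 kPa

Pressure head at A: ψ₁ = P₁/(ρg) = 562×1000 / (1000 × 9.81) = 57.29 m.
Velocity heads: v₁²/2g = 3.59²/19.62 = 0.657 m; v₂²/2g = 1.24²/19.62 = 0.078 m.
Total head H = z₁ + ψ₁ + v₁²/2g = 10.15 + 57.29 + 0.657 = 68.10 m.
ψ₂ = H − z₂ − v₂²/2g = 68.10 − 1.29 − 0.078 = 66.73 m.
P₂ = ρgψ₂ = 1000 × 9.81 × 66.73 ≈ 655 kPa.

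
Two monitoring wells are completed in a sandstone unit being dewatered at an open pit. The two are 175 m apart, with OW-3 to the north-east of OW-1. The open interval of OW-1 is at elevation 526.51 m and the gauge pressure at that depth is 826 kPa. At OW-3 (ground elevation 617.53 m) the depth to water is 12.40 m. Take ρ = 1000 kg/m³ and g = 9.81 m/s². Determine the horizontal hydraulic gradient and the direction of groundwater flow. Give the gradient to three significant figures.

Pressure head at OW-1: ψ = P/(ρg) = 826×1000 / (1000 × 9.81) = 84.20 m.
Total head at OW-1: h = z + ψ = 526.51 + 84.20 = 610.71 m.
Total head at OW-3: h = 617.53 − 12.40 = 605.13 m.
Head difference: h(OW-1) − h(OW-3) = 610.71 − 605.13 = 5.58 m.
Hydraulic gradient: i = |Δh| / L = 5.58 / 175 = 0.0319.
Flow is from higher to lower head: from OW-1 toward OW-3, i.e. toward the north-east.

i ≈ 0.0319; groundwater flows toward the north-east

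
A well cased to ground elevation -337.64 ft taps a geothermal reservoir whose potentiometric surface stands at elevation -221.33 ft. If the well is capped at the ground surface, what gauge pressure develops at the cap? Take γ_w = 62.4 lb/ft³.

P ≈ 50.4 psi

Head above the cap: Δh = -221.33 − (-337.64) = 116.31 ft.
P = γΔh/144 = 62.4 × 116.31 / 144 = 50.4 psi.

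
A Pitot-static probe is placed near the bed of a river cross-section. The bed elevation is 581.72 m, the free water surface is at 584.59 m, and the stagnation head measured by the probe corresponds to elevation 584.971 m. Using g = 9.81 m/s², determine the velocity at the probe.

v ≈ 2.73 m/s

Near the bed, under hydrostatic conditions, the piezometric head (z + ψ) equals the free-surface elevation, 584.59 m.
Velocity head = total − piezometric = 584.971 − 584.59 = 0.381 m.
v = √(2g·h_v) = √(2 × 9.81 × 0.381) = 2.73 m/s.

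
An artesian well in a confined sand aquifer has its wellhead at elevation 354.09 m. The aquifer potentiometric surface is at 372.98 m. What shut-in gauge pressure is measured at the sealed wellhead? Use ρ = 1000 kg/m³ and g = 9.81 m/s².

Head above the cap: Δh = 372.98 − 354.09 = 18.89 m.
P = ρgΔh = 1000 × 9.81 × 18.89 = 185311 Pa ≈ 185 kPa.

P ≈ 185 kPa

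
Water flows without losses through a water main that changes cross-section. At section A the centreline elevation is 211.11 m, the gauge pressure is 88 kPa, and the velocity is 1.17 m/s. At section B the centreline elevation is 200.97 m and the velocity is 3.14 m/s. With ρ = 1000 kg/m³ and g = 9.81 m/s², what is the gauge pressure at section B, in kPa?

Pressure head at A: ψ₁ = P₁/(ρg) = 88×1000 / (1000 × 9.81) = 8.97 m.
Velocity heads: v₁²/2g = 1.17²/19.62 = 0.070 m; v₂²/2g = 3.14²/19.62 = 0.503 m.
Total head H = z₁ + ψ₁ + v₁²/2g = 211.11 + 8.97 + 0.070 = 220.15 m.
ψ₂ = H − z₂ − v₂²/2g = 220.15 − 200.97 − 0.503 = 18.68 m.
P₂ = ρgψ₂ = 1000 × 9.81 × 18.68 ≈ 183 kPa.

P₂ ≈ 183 kPa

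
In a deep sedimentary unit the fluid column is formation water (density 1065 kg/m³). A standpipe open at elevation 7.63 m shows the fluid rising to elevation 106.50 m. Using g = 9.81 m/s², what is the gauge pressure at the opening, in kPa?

Pressure head ψ = h − z = 106.50 − 7.63 = 98.87 m.
P = ρgψ = 1065 × 9.81 × 98.87 = 1032959 Pa ≈ 1030 kPa.

P ≈ 1030 kPa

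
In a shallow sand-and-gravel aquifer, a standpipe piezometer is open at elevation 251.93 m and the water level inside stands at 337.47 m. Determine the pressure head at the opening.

Total head h = 337.47 m (the water-surface elevation in the piezometer).
Pressure head ψ = h − z = 337.47 − 251.93 = 85.54 m.

ψ ≈ 85.54 m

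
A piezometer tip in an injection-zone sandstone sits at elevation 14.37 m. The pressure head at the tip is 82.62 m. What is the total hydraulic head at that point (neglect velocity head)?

h ≈ 96.99 m

h = z + ψ = 14.37 + 82.62 = 96.99 m.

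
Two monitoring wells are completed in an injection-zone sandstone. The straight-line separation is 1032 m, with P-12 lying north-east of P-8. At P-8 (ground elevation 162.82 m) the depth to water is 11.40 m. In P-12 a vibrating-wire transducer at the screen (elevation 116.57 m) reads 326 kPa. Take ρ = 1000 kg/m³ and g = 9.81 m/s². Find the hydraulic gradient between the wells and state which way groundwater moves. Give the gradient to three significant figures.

i ≈ 0.00157; groundwater flows toward the north-east

Total head at P-8: h = 162.82 − 11.40 = 151.42 m.
Pressure head at P-12: ψ = P/(ρg) = 326×1000 / (1000 × 9.81) = 33.23 m.
Total head at P-12: h = z + ψ = 116.57 + 33.23 = 149.80 m.
Head difference: h(P-8) − h(P-12) = 151.42 − 149.80 = 1.62 m.
Hydraulic gradient: i = |Δh| / L = 1.62 / 1032 = 0.00157.
Flow is from higher to lower head: from P-8 toward P-12, i.e. toward the north-east.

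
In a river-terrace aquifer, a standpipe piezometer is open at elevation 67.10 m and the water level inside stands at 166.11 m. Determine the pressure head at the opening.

Total head h = 166.11 m (the water-surface elevation in the piezometer).
Pressure head ψ = h − z = 166.11 − 67.10 = 99.01 m.

ψ ≈ 99.01 m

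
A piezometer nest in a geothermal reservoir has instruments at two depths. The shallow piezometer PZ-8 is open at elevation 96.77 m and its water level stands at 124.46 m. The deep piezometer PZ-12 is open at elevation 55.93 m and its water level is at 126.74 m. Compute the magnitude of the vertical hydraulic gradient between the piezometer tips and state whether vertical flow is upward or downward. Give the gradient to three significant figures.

Total head at PZ-8: h = 124.46 m (water level in the standpipe).
Total head at PZ-12: h = 126.74 m.
Δh = h(PZ-8) − h(PZ-12) = 124.46 − 126.74 = -2.28 m.
Vertical separation Δz = 96.77 − 55.93 = 40.84 m.
|i_v| = |Δh| / Δz = 2.28 / 40.84 = 0.0558.
Head is higher in the deep piezometer, so vertical flow is upward (discharge condition).

|i_v| ≈ 0.0558; vertical flow is upward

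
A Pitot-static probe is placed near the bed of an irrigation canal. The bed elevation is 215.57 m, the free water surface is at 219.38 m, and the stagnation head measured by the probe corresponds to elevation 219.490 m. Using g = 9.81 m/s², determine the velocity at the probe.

v ≈ 1.47 m/s

Near the bed, under hydrostatic conditions, the piezometric head (z + ψ) equals the free-surface elevation, 219.38 m.
Velocity head = total − piezometric = 219.490 − 219.38 = 0.110 m.
v = √(2g·h_v) = √(2 × 9.81 × 0.110) = 1.47 m/s.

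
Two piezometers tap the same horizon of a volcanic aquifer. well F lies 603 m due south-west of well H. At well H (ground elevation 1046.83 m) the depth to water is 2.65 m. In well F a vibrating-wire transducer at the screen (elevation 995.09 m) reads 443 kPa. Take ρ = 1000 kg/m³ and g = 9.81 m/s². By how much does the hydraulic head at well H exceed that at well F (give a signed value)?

Total head at well H: h = 1046.83 − 2.65 = 1044.18 m.
Pressure head at well F: ψ = P/(ρg) = 443×1000 / (1000 × 9.81) = 45.16 m.
Total head at well F: h = z + ψ = 995.09 + 45.16 = 1040.25 m.
Head difference: h(well H) − h(well F) = 1044.18 − 1040.25 = 3.93 m.

Δh ≈ 3.93 m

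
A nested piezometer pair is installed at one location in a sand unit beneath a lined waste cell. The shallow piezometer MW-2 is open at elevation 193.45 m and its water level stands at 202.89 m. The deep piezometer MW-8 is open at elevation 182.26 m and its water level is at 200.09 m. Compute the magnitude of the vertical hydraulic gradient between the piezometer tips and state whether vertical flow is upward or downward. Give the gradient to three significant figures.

Total head at MW-2: h = 202.89 m (water level in the standpipe).
Total head at MW-8: h = 200.09 m.
Δh = h(MW-2) − h(MW-8) = 202.89 − 200.09 = 2.80 m.
Vertical separation Δz = 193.45 − 182.26 = 11.19 m.
|i_v| = |Δh| / Δz = 2.80 / 11.19 = 0.250.
Head is higher in the shallow piezometer, so vertical flow is downward (recharge condition).

|i_v| ≈ 0.250; vertical flow is downward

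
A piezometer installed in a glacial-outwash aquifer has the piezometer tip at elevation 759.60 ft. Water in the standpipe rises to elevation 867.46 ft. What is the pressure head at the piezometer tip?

ψ ≈ 107.86 ft

Total head h = 867.46 ft (the water-surface elevation in the piezometer).
Pressure head ψ = h − z = 867.46 − 759.60 = 107.86 ft.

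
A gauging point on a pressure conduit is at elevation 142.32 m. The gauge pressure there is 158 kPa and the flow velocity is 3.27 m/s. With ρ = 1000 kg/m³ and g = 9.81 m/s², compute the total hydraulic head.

h ≈ 158.97 m

Pressure head ψ = P/(ρg) = 158×1000 / (1000 × 9.81) = 16.11 m.
Velocity head = v²/(2g) = 3.27² / (2 × 9.81) = 0.545 m.
h = z + ψ + v²/(2g) = 142.32 + 16.11 + 0.545 = 158.97 m.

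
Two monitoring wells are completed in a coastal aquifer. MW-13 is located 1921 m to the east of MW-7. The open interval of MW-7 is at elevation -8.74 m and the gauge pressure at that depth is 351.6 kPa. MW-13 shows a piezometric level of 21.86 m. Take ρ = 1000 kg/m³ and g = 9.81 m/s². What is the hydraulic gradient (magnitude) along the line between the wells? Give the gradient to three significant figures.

Pressure head at MW-7: ψ = P/(ρg) = 351.6×1000 / (1000 × 9.81) = 35.84 m.
Total head at MW-7: h = z + ψ = -8.74 + 35.84 = 27.10 m.
Total head at MW-13: h = 21.86 m (water level in the piezometer is the total head).
Head difference: h(MW-7) − h(MW-13) = 27.10 − 21.86 = 5.24 m.
Hydraulic gradient: i = |Δh| / L = 5.24 / 1921 = 0.00273.

i ≈ 0.00273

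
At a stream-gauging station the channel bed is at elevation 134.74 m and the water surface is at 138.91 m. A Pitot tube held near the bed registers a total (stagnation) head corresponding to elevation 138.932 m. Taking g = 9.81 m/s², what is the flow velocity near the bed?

v ≈ 0.657 m/s

Near the bed, under hydrostatic conditions, the piezometric head (z + ψ) equals the free-surface elevation, 138.91 m.
Velocity head = total − piezometric = 138.932 − 138.91 = 0.022 m.
v = √(2g·h_v) = √(2 × 9.81 × 0.022) = 0.657 m/s.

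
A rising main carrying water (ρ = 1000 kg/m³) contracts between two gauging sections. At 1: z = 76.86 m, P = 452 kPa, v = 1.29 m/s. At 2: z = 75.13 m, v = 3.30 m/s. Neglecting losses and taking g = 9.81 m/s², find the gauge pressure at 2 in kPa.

Pressure head at 1: ψ₁ = P₁/(ρg) = 452×1000 / (1000 × 9.81) = 46.08 m.
Velocity heads: v₁²/2g = 1.29²/19.62 = 0.085 m; v₂²/2g = 3.30²/19.62 = 0.555 m.
Total head H = z₁ + ψ₁ + v₁²/2g = 76.86 + 46.08 + 0.085 = 123.02 m.
ψ₂ = H − z₂ − v₂²/2g = 123.02 − 75.13 − 0.555 = 47.34 m.
P₂ = ρgψ₂ = 1000 × 9.81 × 47.34 ≈ 464 kPa.

P₂ ≈ 464 kPa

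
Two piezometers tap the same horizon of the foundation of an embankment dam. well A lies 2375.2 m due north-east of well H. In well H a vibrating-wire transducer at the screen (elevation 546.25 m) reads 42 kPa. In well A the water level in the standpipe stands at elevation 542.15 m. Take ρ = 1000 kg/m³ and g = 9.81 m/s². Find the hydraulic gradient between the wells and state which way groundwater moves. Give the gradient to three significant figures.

Pressure head at well H: ψ = P/(ρg) = 42×1000 / (1000 × 9.81) = 4.28 m.
Total head at well H: h = z + ψ = 546.25 + 4.28 = 550.53 m.
Total head at well A: h = 542.15 m (water level in the piezometer is the total head).
Head difference: h(well H) − h(well A) = 550.53 − 542.15 = 8.38 m.
Hydraulic gradient: i = |Δh| / L = 8.38 / 2375.2 = 0.00353.
Flow is from higher to lower head: from well H toward well A, i.e. toward the north-east.

i ≈ 0.00353; groundwater flows toward the north-east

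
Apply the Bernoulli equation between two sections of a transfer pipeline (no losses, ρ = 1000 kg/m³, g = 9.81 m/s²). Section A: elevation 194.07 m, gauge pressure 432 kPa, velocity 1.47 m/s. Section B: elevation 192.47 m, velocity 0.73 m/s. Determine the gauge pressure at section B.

Pressure head at A: ψ₁ = P₁/(ρg) = 432×1000 / (1000 × 9.81) = 44.04 m.
Velocity heads: v₁²/2g = 1.47²/19.62 = 0.110 m; v₂²/2g = 0.73²/19.62 = 0.027 m.
Total head H = z₁ + ψ₁ + v₁²/2g = 194.07 + 44.04 + 0.110 = 238.22 m.
ψ₂ = H − z₂ − v₂²/2g = 238.22 − 192.47 − 0.027 = 45.72 m.
P₂ = ρgψ₂ = 1000 × 9.81 × 45.72 ≈ 449 kPa.

P₂ ≈ 449 kPa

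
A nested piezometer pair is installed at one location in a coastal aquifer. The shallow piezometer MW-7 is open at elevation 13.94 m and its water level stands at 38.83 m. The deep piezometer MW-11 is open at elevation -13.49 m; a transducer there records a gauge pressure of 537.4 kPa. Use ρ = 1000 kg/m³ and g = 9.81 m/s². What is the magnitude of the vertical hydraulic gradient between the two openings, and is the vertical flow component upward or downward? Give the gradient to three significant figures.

|i_v| ≈ 0.0897; vertical flow is upward

Total head at MW-7: h = 38.83 m (water level in the standpipe).
Pressure head at MW-11: ψ = P/(ρg) = 537.4×1000 / (1000 × 9.81) = 54.78 m.
Total head at MW-11: h = z + ψ = -13.49 + 54.78 = 41.29 m.
Δh = h(MW-7) − h(MW-11) = 38.83 − 41.29 = -2.46 m.
Vertical separation Δz = 13.94 − (-13.49) = 27.43 m.
|i_v| = |Δh| / Δz = 2.46 / 27.43 = 0.0897.
Head is higher in the deep piezometer, so vertical flow is upward (discharge condition).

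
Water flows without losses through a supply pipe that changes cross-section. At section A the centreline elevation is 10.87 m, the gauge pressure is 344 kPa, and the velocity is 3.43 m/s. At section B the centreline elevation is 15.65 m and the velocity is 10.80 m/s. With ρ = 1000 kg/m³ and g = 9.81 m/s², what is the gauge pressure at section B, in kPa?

P₂ ≈ 245 kPa

Pressure head at A: ψ₁ = P₁/(ρg) = 344×1000 / (1000 × 9.81) = 35.07 m.
Velocity heads: v₁²/2g = 3.43²/19.62 = 0.600 m; v₂²/2g = 10.80²/19.62 = 5.945 m.
Total head H = z₁ + ψ₁ + v₁²/2g = 10.87 + 35.07 + 0.600 = 46.54 m.
ψ₂ = H − z₂ − v₂²/2g = 46.54 − 15.65 − 5.945 = 24.95 m.
P₂ = ρgψ₂ = 1000 × 9.81 × 24.95 ≈ 245 kPa.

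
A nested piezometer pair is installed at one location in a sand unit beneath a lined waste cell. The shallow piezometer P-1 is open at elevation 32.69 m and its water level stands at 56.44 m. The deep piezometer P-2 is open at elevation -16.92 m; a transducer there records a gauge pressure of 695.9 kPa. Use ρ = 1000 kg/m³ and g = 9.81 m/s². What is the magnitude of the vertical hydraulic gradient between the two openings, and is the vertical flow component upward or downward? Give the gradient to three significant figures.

|i_v| ≈ 0.0488; vertical flow is downward

Total head at P-1: h = 56.44 m (water level in the standpipe).
Pressure head at P-2: ψ = P/(ρg) = 695.9×1000 / (1000 × 9.81) = 70.94 m.
Total head at P-2: h = z + ψ = -16.92 + 70.94 = 54.02 m.
Δh = h(P-1) − h(P-2) = 56.44 − 54.02 = 2.42 m.
Vertical separation Δz = 32.69 − (-16.92) = 49.61 m.
|i_v| = |Δh| / Δz = 2.42 / 49.61 = 0.0488.
Head is higher in the shallow piezometer, so vertical flow is downward (recharge condition).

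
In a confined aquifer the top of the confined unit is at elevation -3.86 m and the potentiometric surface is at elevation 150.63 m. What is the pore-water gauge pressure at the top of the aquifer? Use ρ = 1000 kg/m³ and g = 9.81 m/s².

Pressure head at the aquifer top: ψ = h − z = 150.63 − (-3.86) = 154.49 m.
P = ρgψ = 1000 × 9.81 × 154.49 = 1515547 Pa ≈ 1520 kPa.

P ≈ 1520 kPa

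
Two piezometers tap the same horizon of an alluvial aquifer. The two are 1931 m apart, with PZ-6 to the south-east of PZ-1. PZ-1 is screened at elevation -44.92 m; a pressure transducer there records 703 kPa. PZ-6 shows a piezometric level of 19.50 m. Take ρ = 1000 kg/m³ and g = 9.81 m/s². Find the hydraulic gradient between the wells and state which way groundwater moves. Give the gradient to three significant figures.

Pressure head at PZ-1: ψ = P/(ρg) = 703×1000 / (1000 × 9.81) = 71.66 m.
Total head at PZ-1: h = z + ψ = -44.92 + 71.66 = 26.74 m.
Total head at PZ-6: h = 19.50 m (water level in the piezometer is the total head).
Head difference: h(PZ-1) − h(PZ-6) = 26.74 − 19.50 = 7.24 m.
Hydraulic gradient: i = |Δh| / L = 7.24 / 1931 = 0.00375.
Flow is from higher to lower head: from PZ-1 toward PZ-6, i.e. toward the south-east.

i ≈ 0.00375; groundwater flows toward the south-east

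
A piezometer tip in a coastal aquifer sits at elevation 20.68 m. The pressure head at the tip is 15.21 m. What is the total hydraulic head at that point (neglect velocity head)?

h = z + ψ = 20.68 + 15.21 = 35.89 m.

h ≈ 35.89 m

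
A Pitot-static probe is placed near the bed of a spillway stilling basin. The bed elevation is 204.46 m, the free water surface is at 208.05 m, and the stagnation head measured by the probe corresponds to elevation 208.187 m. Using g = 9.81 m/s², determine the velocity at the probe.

Near the bed, under hydrostatic conditions, the piezometric head (z + ψ) equals the free-surface elevation, 208.05 m.
Velocity head = total − piezometric = 208.187 − 208.05 = 0.137 m.
v = √(2g·h_v) = √(2 × 9.81 × 0.137) = 1.64 m/s.

v ≈ 1.64 m/s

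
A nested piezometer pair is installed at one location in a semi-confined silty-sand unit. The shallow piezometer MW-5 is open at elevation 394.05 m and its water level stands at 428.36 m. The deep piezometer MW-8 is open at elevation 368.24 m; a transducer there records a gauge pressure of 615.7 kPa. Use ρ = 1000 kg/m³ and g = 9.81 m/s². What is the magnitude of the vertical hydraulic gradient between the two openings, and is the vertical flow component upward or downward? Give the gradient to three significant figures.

|i_v| ≈ 0.102; vertical flow is upward

Total head at MW-5: h = 428.36 m (water level in the standpipe).
Pressure head at MW-8: ψ = P/(ρg) = 615.7×1000 / (1000 × 9.81) = 62.76 m.
Total head at MW-8: h = z + ψ = 368.24 + 62.76 = 431.00 m.
Δh = h(MW-5) − h(MW-8) = 428.36 − 431.00 = -2.64 m.
Vertical separation Δz = 394.05 − 368.24 = 25.81 m.
|i_v| = |Δh| / Δz = 2.64 / 25.81 = 0.102.
Head is higher in the deep piezometer, so vertical flow is upward (discharge condition).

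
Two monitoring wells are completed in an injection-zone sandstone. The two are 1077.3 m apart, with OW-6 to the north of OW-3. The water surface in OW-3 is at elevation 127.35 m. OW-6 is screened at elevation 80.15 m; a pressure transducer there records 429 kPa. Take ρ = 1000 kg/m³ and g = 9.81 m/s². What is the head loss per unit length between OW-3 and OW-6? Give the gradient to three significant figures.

i ≈ 0.00322 m/m

Total head at OW-3: h = 127.35 m (water level in the piezometer is the total head).
Pressure head at OW-6: ψ = P/(ρg) = 429×1000 / (1000 × 9.81) = 43.73 m.
Total head at OW-6: h = z + ψ = 80.15 + 43.73 = 123.88 m.
Head difference: h(OW-3) − h(OW-6) = 127.35 − 123.88 = 3.47 m.
Hydraulic gradient: i = |Δh| / L = 3.47 / 1077.3 = 0.00322.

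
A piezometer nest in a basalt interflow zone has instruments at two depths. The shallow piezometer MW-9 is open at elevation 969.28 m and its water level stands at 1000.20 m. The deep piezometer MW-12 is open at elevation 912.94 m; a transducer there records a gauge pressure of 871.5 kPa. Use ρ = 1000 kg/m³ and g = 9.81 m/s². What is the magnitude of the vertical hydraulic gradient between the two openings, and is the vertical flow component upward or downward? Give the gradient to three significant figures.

|i_v| ≈ 0.0280; vertical flow is upward

Total head at MW-9: h = 1000.20 m (water level in the standpipe).
Pressure head at MW-12: ψ = P/(ρg) = 871.5×1000 / (1000 × 9.81) = 88.84 m.
Total head at MW-12: h = z + ψ = 912.94 + 88.84 = 1001.78 m.
Δh = h(MW-9) − h(MW-12) = 1000.20 − 1001.78 = -1.58 m.
Vertical separation Δz = 969.28 − 912.94 = 56.34 m.
|i_v| = |Δh| / Δz = 1.58 / 56.34 = 0.0280.
Head is higher in the deep piezometer, so vertical flow is upward (discharge condition).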